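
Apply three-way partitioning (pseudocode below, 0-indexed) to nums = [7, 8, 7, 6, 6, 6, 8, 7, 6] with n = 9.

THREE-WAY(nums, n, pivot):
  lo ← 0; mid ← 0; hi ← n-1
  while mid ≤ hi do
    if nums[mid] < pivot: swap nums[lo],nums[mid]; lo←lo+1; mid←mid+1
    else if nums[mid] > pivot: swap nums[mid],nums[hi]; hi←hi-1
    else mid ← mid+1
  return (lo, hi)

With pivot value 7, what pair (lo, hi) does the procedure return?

lo=0 mid=0 hi=8
7=7: mid=1
8>7: swap(1,8), hi=7 ⇒ [7, 6, 7, 6, 6, 6, 8, 7, 8]
6<7: swap(0,1), lo=1 mid=2 ⇒ [6, 7, 7, 6, 6, 6, 8, 7, 8]
7=7: mid=3
6<7: swap(1,3), lo=2 mid=4 ⇒ [6, 6, 7, 7, 6, 6, 8, 7, 8]
6<7: swap(2,4), lo=3 mid=5 ⇒ [6, 6, 6, 7, 7, 6, 8, 7, 8]
6<7: swap(3,5), lo=4 mid=6 ⇒ [6, 6, 6, 6, 7, 7, 8, 7, 8]
8>7: swap(6,7), hi=6 ⇒ [6, 6, 6, 6, 7, 7, 7, 8, 8]
7=7: mid=7
done. lo=4 hi=6; nums=[6, 6, 6, 6, 7, 7, 7, 8, 8]

(4, 6)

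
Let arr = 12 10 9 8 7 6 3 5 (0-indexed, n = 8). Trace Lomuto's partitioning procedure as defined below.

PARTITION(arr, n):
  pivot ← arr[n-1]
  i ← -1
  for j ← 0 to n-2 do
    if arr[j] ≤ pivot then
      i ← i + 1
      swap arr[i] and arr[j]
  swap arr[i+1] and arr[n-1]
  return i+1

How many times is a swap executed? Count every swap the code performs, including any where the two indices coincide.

2

pivot=5, i=-1
j=0: 12>5, skip
j=1: 10>5, skip
j=2: 9>5, skip
j=3: 8>5, skip
j=4: 7>5, skip
j=5: 6>5, skip
j=6: 3≤5, i=0, swap(0,6) ⇒ 3 10 9 8 7 6 12 5
swap(1,7) ⇒ 3 5 9 8 7 6 12 10; return 1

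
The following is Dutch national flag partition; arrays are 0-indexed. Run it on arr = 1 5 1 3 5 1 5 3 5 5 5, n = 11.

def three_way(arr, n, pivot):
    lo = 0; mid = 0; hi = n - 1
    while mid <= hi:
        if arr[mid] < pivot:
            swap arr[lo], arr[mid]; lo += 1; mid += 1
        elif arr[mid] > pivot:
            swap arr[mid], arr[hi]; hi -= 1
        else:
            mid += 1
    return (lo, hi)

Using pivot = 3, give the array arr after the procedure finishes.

pivot = 3; lo=0, mid=0, hi=10
arr[mid]=1<3: swap arr[0],arr[0]; lo=1,mid=1 → 1 5 1 3 5 1 5 3 5 5 5
arr[mid]=5>3: swap arr[1],arr[10]; hi=9 → 1 5 1 3 5 1 5 3 5 5 5
arr[mid]=5>3: swap arr[1],arr[9]; hi=8 → 1 5 1 3 5 1 5 3 5 5 5
arr[mid]=5>3: swap arr[1],arr[8]; hi=7 → 1 5 1 3 5 1 5 3 5 5 5
arr[mid]=5>3: swap arr[1],arr[7]; hi=6 → 1 3 1 3 5 1 5 5 5 5 5
arr[mid]=3=3: mid=2
arr[mid]=1<3: swap arr[1],arr[2]; lo=2,mid=3 → 1 1 3 3 5 1 5 5 5 5 5
arr[mid]=3=3: mid=4
arr[mid]=5>3: swap arr[4],arr[6]; hi=5 → 1 1 3 3 5 1 5 5 5 5 5
arr[mid]=5>3: swap arr[4],arr[5]; hi=4 → 1 1 3 3 1 5 5 5 5 5 5
arr[mid]=1<3: swap arr[2],arr[4]; lo=3,mid=5 → 1 1 1 3 3 5 5 5 5 5 5
end: lo=3, hi=4; arr = 1 1 1 3 3 5 5 5 5 5 5

1 1 1 3 3 5 5 5 5 5 5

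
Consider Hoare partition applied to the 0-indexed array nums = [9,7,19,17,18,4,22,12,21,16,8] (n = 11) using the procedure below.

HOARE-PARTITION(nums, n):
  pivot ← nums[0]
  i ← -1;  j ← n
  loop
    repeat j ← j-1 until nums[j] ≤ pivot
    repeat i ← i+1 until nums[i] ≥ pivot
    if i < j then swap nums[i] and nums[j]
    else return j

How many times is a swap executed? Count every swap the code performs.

2

pivot=9
j stops at 10 (8), i stops at 0 (9); swap ⇒ [8,7,19,17,18,4,22,12,21,16,9]
j stops at 5 (4), i stops at 2 (19); swap ⇒ [8,7,4,17,18,19,22,12,21,16,9]
j stops at 2, i stops at 3; i≥j ⇒ return 2. nums=[8,7,4,17,18,19,22,12,21,16,9]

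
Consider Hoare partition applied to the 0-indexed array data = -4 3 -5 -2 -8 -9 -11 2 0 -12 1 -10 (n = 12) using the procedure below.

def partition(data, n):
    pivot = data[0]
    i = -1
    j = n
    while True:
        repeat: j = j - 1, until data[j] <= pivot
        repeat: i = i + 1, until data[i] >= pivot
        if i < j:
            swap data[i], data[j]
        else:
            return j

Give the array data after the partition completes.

-10 -12 -5 -11 -8 -9 -2 2 0 3 1 -4

pivot = data[0] = -4; i = -1, j = 12
j→11 (data[11]=-10≤-4), i→0 (data[0]=-4≥-4); i<j, swap → -10 3 -5 -2 -8 -9 -11 2 0 -12 1 -4
j→9 (data[9]=-12≤-4), i→1 (data[1]=3≥-4); i<j, swap → -10 -12 -5 -2 -8 -9 -11 2 0 3 1 -4
j→6 (data[6]=-11≤-4), i→3 (data[3]=-2≥-4); i<j, swap → -10 -12 -5 -11 -8 -9 -2 2 0 3 1 -4
j→5, i→6; i≥j, return j=5. data = -10 -12 -5 -11 -8 -9 -2 2 0 3 1 -4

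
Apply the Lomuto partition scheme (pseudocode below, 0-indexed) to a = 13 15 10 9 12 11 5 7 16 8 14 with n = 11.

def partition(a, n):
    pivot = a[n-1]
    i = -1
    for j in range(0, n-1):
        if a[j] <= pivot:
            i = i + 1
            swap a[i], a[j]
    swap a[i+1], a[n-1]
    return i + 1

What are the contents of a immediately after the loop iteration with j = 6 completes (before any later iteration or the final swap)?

pivot=14, i=-1
j=0: 13≤14, i=0, swap(0,0) ⇒ 13 15 10 9 12 11 5 7 16 8 14
j=1: 15>14, skip
j=2: 10≤14, i=1, swap(1,2) ⇒ 13 10 15 9 12 11 5 7 16 8 14
j=3: 9≤14, i=2, swap(2,3) ⇒ 13 10 9 15 12 11 5 7 16 8 14
j=4: 12≤14, i=3, swap(3,4) ⇒ 13 10 9 12 15 11 5 7 16 8 14
j=5: 11≤14, i=4, swap(4,5) ⇒ 13 10 9 12 11 15 5 7 16 8 14
j=6: 5≤14, i=5, swap(5,6) ⇒ 13 10 9 12 11 5 15 7 16 8 14
(after j=6) a = 13 10 9 12 11 5 15 7 16 8 14

13 10 9 12 11 5 15 7 16 8 14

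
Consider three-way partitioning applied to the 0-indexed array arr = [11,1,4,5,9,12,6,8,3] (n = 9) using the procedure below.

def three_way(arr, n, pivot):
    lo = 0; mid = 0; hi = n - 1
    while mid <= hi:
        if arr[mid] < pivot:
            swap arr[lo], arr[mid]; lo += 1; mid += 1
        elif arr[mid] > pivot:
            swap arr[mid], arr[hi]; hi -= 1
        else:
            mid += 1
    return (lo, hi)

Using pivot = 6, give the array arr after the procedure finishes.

[3,1,4,5,6,12,8,9,11]

pivot = 6; lo=0, mid=0, hi=8
arr[mid]=11>6: swap arr[0],arr[8]; hi=7 → [3,1,4,5,9,12,6,8,11]
arr[mid]=3<6: swap arr[0],arr[0]; lo=1,mid=1 → [3,1,4,5,9,12,6,8,11]
arr[mid]=1<6: swap arr[1],arr[1]; lo=2,mid=2 → [3,1,4,5,9,12,6,8,11]
arr[mid]=4<6: swap arr[2],arr[2]; lo=3,mid=3 → [3,1,4,5,9,12,6,8,11]
arr[mid]=5<6: swap arr[3],arr[3]; lo=4,mid=4 → [3,1,4,5,9,12,6,8,11]
arr[mid]=9>6: swap arr[4],arr[7]; hi=6 → [3,1,4,5,8,12,6,9,11]
arr[mid]=8>6: swap arr[4],arr[6]; hi=5 → [3,1,4,5,6,12,8,9,11]
arr[mid]=6=6: mid=5
arr[mid]=12>6: swap arr[5],arr[5]; hi=4 → [3,1,4,5,6,12,8,9,11]
end: lo=4, hi=4; arr = [3,1,4,5,6,12,8,9,11]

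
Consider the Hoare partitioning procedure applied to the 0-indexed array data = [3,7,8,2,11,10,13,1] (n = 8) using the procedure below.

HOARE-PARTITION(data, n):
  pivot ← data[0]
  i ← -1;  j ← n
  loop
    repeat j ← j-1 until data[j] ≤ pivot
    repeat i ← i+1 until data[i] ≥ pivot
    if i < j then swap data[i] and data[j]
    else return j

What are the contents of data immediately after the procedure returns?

[1,2,8,7,11,10,13,3]

pivot = data[0] = 3; i = -1, j = 8
j→7 (data[7]=1≤3), i→0 (data[0]=3≥3); i<j, swap → [1,7,8,2,11,10,13,3]
j→3 (data[3]=2≤3), i→1 (data[1]=7≥3); i<j, swap → [1,2,8,7,11,10,13,3]
j→1, i→2; i≥j, return j=1. data = [1,2,8,7,11,10,13,3]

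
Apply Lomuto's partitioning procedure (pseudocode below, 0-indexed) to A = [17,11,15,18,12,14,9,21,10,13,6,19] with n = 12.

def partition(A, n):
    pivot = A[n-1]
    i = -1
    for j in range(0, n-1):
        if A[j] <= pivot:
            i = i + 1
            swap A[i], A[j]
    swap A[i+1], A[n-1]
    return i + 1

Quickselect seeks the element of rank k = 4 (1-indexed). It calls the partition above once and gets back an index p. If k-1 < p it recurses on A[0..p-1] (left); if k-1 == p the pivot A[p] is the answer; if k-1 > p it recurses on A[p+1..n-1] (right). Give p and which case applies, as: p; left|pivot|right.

10; left

pivot=19, i=-1
j=0: 17≤19, i=0, swap(0,0) ⇒ [17,11,15,18,12,14,9,21,10,13,6,19]
j=1: 11≤19, i=1, swap(1,1) ⇒ [17,11,15,18,12,14,9,21,10,13,6,19]
j=2: 15≤19, i=2, swap(2,2) ⇒ [17,11,15,18,12,14,9,21,10,13,6,19]
j=3: 18≤19, i=3, swap(3,3) ⇒ [17,11,15,18,12,14,9,21,10,13,6,19]
j=4: 12≤19, i=4, swap(4,4) ⇒ [17,11,15,18,12,14,9,21,10,13,6,19]
j=5: 14≤19, i=5, swap(5,5) ⇒ [17,11,15,18,12,14,9,21,10,13,6,19]
j=6: 9≤19, i=6, swap(6,6) ⇒ [17,11,15,18,12,14,9,21,10,13,6,19]
j=7: 21>19, skip
j=8: 10≤19, i=7, swap(7,8) ⇒ [17,11,15,18,12,14,9,10,21,13,6,19]
j=9: 13≤19, i=8, swap(8,9) ⇒ [17,11,15,18,12,14,9,10,13,21,6,19]
j=10: 6≤19, i=9, swap(9,10) ⇒ [17,11,15,18,12,14,9,10,13,6,21,19]
swap(10,11) ⇒ [17,11,15,18,12,14,9,10,13,6,19,21]; return 10
p = 10; k-1 = 3 < 10 ⇒ left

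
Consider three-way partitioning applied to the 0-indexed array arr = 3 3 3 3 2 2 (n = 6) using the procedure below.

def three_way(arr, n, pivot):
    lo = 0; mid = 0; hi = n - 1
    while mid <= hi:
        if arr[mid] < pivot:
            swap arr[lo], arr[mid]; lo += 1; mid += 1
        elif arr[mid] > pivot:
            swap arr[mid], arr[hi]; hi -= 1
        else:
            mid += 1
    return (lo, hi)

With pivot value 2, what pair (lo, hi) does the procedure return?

(0, 1)

pivot = 2; lo=0, mid=0, hi=5
arr[mid]=3>2: swap arr[0],arr[5]; hi=4 → 2 3 3 3 2 3
arr[mid]=2=2: mid=1
arr[mid]=3>2: swap arr[1],arr[4]; hi=3 → 2 2 3 3 3 3
arr[mid]=2=2: mid=2
arr[mid]=3>2: swap arr[2],arr[3]; hi=2 → 2 2 3 3 3 3
arr[mid]=3>2: swap arr[2],arr[2]; hi=1 → 2 2 3 3 3 3
end: lo=0, hi=1; arr = 2 2 3 3 3 3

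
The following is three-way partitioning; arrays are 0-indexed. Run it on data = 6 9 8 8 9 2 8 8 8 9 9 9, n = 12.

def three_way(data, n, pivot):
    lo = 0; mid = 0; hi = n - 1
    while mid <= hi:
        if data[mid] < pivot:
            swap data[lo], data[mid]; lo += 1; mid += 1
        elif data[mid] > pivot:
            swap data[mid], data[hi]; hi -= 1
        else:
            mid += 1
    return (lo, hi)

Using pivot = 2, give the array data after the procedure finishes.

2 8 8 9 9 8 8 8 9 9 9 6

pivot = 2; lo=0, mid=0, hi=11
data[mid]=6>2: swap data[0],data[11]; hi=10 → 9 9 8 8 9 2 8 8 8 9 9 6
data[mid]=9>2: swap data[0],data[10]; hi=9 → 9 9 8 8 9 2 8 8 8 9 9 6
data[mid]=9>2: swap data[0],data[9]; hi=8 → 9 9 8 8 9 2 8 8 8 9 9 6
data[mid]=9>2: swap data[0],data[8]; hi=7 → 8 9 8 8 9 2 8 8 9 9 9 6
data[mid]=8>2: swap data[0],data[7]; hi=6 → 8 9 8 8 9 2 8 8 9 9 9 6
data[mid]=8>2: swap data[0],data[6]; hi=5 → 8 9 8 8 9 2 8 8 9 9 9 6
data[mid]=8>2: swap data[0],data[5]; hi=4 → 2 9 8 8 9 8 8 8 9 9 9 6
data[mid]=2=2: mid=1
data[mid]=9>2: swap data[1],data[4]; hi=3 → 2 9 8 8 9 8 8 8 9 9 9 6
data[mid]=9>2: swap data[1],data[3]; hi=2 → 2 8 8 9 9 8 8 8 9 9 9 6
data[mid]=8>2: swap data[1],data[2]; hi=1 → 2 8 8 9 9 8 8 8 9 9 9 6
data[mid]=8>2: swap data[1],data[1]; hi=0 → 2 8 8 9 9 8 8 8 9 9 9 6
end: lo=0, hi=0; data = 2 8 8 9 9 8 8 8 9 9 9 6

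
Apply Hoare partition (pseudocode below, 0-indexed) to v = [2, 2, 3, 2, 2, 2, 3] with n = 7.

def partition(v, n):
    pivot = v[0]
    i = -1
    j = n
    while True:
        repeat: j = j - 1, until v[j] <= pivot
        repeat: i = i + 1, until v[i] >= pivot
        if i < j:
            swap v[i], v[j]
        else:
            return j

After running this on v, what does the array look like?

[2, 2, 2, 3, 2, 2, 3]

pivot = v[0] = 2; i = -1, j = 7
j→5 (v[5]=2≤2), i→0 (v[0]=2≥2); i<j, swap → [2, 2, 3, 2, 2, 2, 3]
j→4 (v[4]=2≤2), i→1 (v[1]=2≥2); i<j, swap → [2, 2, 3, 2, 2, 2, 3]
j→3 (v[3]=2≤2), i→2 (v[2]=3≥2); i<j, swap → [2, 2, 2, 3, 2, 2, 3]
j→2, i→3; i≥j, return j=2. v = [2, 2, 2, 3, 2, 2, 3]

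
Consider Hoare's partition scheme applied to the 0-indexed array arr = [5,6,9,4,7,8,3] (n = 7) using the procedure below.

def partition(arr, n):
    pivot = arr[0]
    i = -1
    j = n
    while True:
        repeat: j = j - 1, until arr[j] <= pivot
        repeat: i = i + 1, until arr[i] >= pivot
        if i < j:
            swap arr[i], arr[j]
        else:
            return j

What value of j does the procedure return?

pivot = arr[0] = 5; i = -1, j = 7
j→6 (arr[6]=3≤5), i→0 (arr[0]=5≥5); i<j, swap → [3,6,9,4,7,8,5]
j→3 (arr[3]=4≤5), i→1 (arr[1]=6≥5); i<j, swap → [3,4,9,6,7,8,5]
j→1, i→2; i≥j, return j=1. arr = [3,4,9,6,7,8,5]

1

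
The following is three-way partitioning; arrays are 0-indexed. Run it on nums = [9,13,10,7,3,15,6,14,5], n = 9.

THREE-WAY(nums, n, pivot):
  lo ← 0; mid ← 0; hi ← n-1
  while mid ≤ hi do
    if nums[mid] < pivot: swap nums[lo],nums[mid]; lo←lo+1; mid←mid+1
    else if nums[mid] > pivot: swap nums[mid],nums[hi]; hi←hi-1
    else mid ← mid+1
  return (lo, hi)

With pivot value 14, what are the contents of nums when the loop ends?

pivot = 14; lo=0, mid=0, hi=8
nums[mid]=9<14: swap nums[0],nums[0]; lo=1,mid=1 → [9,13,10,7,3,15,6,14,5]
nums[mid]=13<14: swap nums[1],nums[1]; lo=2,mid=2 → [9,13,10,7,3,15,6,14,5]
nums[mid]=10<14: swap nums[2],nums[2]; lo=3,mid=3 → [9,13,10,7,3,15,6,14,5]
nums[mid]=7<14: swap nums[3],nums[3]; lo=4,mid=4 → [9,13,10,7,3,15,6,14,5]
nums[mid]=3<14: swap nums[4],nums[4]; lo=5,mid=5 → [9,13,10,7,3,15,6,14,5]
nums[mid]=15>14: swap nums[5],nums[8]; hi=7 → [9,13,10,7,3,5,6,14,15]
nums[mid]=5<14: swap nums[5],nums[5]; lo=6,mid=6 → [9,13,10,7,3,5,6,14,15]
nums[mid]=6<14: swap nums[6],nums[6]; lo=7,mid=7 → [9,13,10,7,3,5,6,14,15]
nums[mid]=14=14: mid=8
end: lo=7, hi=7; nums = [9,13,10,7,3,5,6,14,15]

[9,13,10,7,3,5,6,14,15]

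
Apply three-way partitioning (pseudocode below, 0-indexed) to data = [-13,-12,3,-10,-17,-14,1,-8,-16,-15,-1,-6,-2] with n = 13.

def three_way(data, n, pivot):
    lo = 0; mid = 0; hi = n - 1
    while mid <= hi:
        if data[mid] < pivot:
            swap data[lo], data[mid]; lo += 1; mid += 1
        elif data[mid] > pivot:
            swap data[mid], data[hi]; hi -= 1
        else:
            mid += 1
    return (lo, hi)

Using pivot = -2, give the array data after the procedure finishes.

[-13,-12,-10,-17,-14,-6,-8,-16,-15,-2,-1,1,3]

pivot = -2; lo=0, mid=0, hi=12
data[mid]=-13<-2: swap data[0],data[0]; lo=1,mid=1 → [-13,-12,3,-10,-17,-14,1,-8,-16,-15,-1,-6,-2]
data[mid]=-12<-2: swap data[1],data[1]; lo=2,mid=2 → [-13,-12,3,-10,-17,-14,1,-8,-16,-15,-1,-6,-2]
data[mid]=3>-2: swap data[2],data[12]; hi=11 → [-13,-12,-2,-10,-17,-14,1,-8,-16,-15,-1,-6,3]
data[mid]=-2=-2: mid=3
data[mid]=-10<-2: swap data[2],data[3]; lo=3,mid=4 → [-13,-12,-10,-2,-17,-14,1,-8,-16,-15,-1,-6,3]
data[mid]=-17<-2: swap data[3],data[4]; lo=4,mid=5 → [-13,-12,-10,-17,-2,-14,1,-8,-16,-15,-1,-6,3]
data[mid]=-14<-2: swap data[4],data[5]; lo=5,mid=6 → [-13,-12,-10,-17,-14,-2,1,-8,-16,-15,-1,-6,3]
data[mid]=1>-2: swap data[6],data[11]; hi=10 → [-13,-12,-10,-17,-14,-2,-6,-8,-16,-15,-1,1,3]
data[mid]=-6<-2: swap data[5],data[6]; lo=6,mid=7 → [-13,-12,-10,-17,-14,-6,-2,-8,-16,-15,-1,1,3]
data[mid]=-8<-2: swap data[6],data[7]; lo=7,mid=8 → [-13,-12,-10,-17,-14,-6,-8,-2,-16,-15,-1,1,3]
data[mid]=-16<-2: swap data[7],data[8]; lo=8,mid=9 → [-13,-12,-10,-17,-14,-6,-8,-16,-2,-15,-1,1,3]
data[mid]=-15<-2: swap data[8],data[9]; lo=9,mid=10 → [-13,-12,-10,-17,-14,-6,-8,-16,-15,-2,-1,1,3]
data[mid]=-1>-2: swap data[10],data[10]; hi=9 → [-13,-12,-10,-17,-14,-6,-8,-16,-15,-2,-1,1,3]
end: lo=9, hi=9; data = [-13,-12,-10,-17,-14,-6,-8,-16,-15,-2,-1,1,3]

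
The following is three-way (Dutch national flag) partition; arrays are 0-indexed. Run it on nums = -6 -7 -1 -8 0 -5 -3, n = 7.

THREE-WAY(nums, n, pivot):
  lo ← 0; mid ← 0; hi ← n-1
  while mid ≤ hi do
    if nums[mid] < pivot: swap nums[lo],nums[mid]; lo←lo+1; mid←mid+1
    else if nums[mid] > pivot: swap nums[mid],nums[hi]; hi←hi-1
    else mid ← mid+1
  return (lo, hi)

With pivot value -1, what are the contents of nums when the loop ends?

pivot = -1; lo=0, mid=0, hi=6
nums[mid]=-6<-1: swap nums[0],nums[0]; lo=1,mid=1 → -6 -7 -1 -8 0 -5 -3
nums[mid]=-7<-1: swap nums[1],nums[1]; lo=2,mid=2 → -6 -7 -1 -8 0 -5 -3
nums[mid]=-1=-1: mid=3
nums[mid]=-8<-1: swap nums[2],nums[3]; lo=3,mid=4 → -6 -7 -8 -1 0 -5 -3
nums[mid]=0>-1: swap nums[4],nums[6]; hi=5 → -6 -7 -8 -1 -3 -5 0
nums[mid]=-3<-1: swap nums[3],nums[4]; lo=4,mid=5 → -6 -7 -8 -3 -1 -5 0
nums[mid]=-5<-1: swap nums[4],nums[5]; lo=5,mid=6 → -6 -7 -8 -3 -5 -1 0
end: lo=5, hi=5; nums = -6 -7 -8 -3 -5 -1 0

-6 -7 -8 -3 -5 -1 0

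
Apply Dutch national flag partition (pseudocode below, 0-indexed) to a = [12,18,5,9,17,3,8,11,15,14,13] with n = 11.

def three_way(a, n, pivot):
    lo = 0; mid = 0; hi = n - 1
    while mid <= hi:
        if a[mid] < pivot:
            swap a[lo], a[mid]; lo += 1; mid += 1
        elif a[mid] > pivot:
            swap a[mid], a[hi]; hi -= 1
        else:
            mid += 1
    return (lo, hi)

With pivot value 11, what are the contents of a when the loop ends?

[8,5,9,3,11,17,18,15,14,13,12]

pivot = 11; lo=0, mid=0, hi=10
a[mid]=12>11: swap a[0],a[10]; hi=9 → [13,18,5,9,17,3,8,11,15,14,12]
a[mid]=13>11: swap a[0],a[9]; hi=8 → [14,18,5,9,17,3,8,11,15,13,12]
a[mid]=14>11: swap a[0],a[8]; hi=7 → [15,18,5,9,17,3,8,11,14,13,12]
a[mid]=15>11: swap a[0],a[7]; hi=6 → [11,18,5,9,17,3,8,15,14,13,12]
a[mid]=11=11: mid=1
a[mid]=18>11: swap a[1],a[6]; hi=5 → [11,8,5,9,17,3,18,15,14,13,12]
a[mid]=8<11: swap a[0],a[1]; lo=1,mid=2 → [8,11,5,9,17,3,18,15,14,13,12]
a[mid]=5<11: swap a[1],a[2]; lo=2,mid=3 → [8,5,11,9,17,3,18,15,14,13,12]
a[mid]=9<11: swap a[2],a[3]; lo=3,mid=4 → [8,5,9,11,17,3,18,15,14,13,12]
a[mid]=17>11: swap a[4],a[5]; hi=4 → [8,5,9,11,3,17,18,15,14,13,12]
a[mid]=3<11: swap a[3],a[4]; lo=4,mid=5 → [8,5,9,3,11,17,18,15,14,13,12]
end: lo=4, hi=4; a = [8,5,9,3,11,17,18,15,14,13,12]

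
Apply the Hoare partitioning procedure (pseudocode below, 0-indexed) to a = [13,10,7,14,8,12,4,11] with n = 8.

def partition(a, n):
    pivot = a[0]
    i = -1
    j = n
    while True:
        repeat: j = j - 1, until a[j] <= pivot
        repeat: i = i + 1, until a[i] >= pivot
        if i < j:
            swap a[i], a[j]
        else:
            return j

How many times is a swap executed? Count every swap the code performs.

2

pivot=13
j stops at 7 (11), i stops at 0 (13); swap ⇒ [11,10,7,14,8,12,4,13]
j stops at 6 (4), i stops at 3 (14); swap ⇒ [11,10,7,4,8,12,14,13]
j stops at 5, i stops at 6; i≥j ⇒ return 5. a=[11,10,7,4,8,12,14,13]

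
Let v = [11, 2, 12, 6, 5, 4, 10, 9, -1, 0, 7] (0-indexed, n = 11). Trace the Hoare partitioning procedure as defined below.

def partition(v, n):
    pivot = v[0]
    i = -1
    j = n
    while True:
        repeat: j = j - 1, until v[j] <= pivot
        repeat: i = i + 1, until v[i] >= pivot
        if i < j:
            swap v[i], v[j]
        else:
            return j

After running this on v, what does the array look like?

pivot=11
j stops at 10 (7), i stops at 0 (11); swap ⇒ [7, 2, 12, 6, 5, 4, 10, 9, -1, 0, 11]
j stops at 9 (0), i stops at 2 (12); swap ⇒ [7, 2, 0, 6, 5, 4, 10, 9, -1, 12, 11]
j stops at 8, i stops at 9; i≥j ⇒ return 8. v=[7, 2, 0, 6, 5, 4, 10, 9, -1, 12, 11]

[7, 2, 0, 6, 5, 4, 10, 9, -1, 12, 11]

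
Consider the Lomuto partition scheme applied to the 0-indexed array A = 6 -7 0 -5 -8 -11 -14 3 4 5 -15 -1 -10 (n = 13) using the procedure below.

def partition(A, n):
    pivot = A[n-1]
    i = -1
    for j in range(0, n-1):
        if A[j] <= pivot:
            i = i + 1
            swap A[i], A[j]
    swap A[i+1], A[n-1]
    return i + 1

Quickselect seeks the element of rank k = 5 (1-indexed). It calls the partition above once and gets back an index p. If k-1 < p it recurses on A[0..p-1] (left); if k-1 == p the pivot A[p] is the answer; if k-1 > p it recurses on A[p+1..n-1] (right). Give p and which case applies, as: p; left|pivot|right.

pivot = A[12] = -10; i = -1
j=0: A[0]=6 > -10 → no swap
j=1: A[1]=-7 > -10 → no swap
j=2: A[2]=0 > -10 → no swap
j=3: A[3]=-5 > -10 → no swap
j=4: A[4]=-8 > -10 → no swap
j=5: A[5]=-11 ≤ -10 → i=0, swap A[0],A[5] → -11 -7 0 -5 -8 6 -14 3 4 5 -15 -1 -10
j=6: A[6]=-14 ≤ -10 → i=1, swap A[1],A[6] → -11 -14 0 -5 -8 6 -7 3 4 5 -15 -1 -10
j=7: A[7]=3 > -10 → no swap
j=8: A[8]=4 > -10 → no swap
j=9: A[9]=5 > -10 → no swap
j=10: A[10]=-15 ≤ -10 → i=2, swap A[2],A[10] → -11 -14 -15 -5 -8 6 -7 3 4 5 0 -1 -10
j=11: A[11]=-1 > -10 → no swap
final swap A[3],A[12] → -11 -14 -15 -10 -8 6 -7 3 4 5 0 -1 -5; return 3
p = 3; k-1 = 4 > 3 ⇒ right

3; right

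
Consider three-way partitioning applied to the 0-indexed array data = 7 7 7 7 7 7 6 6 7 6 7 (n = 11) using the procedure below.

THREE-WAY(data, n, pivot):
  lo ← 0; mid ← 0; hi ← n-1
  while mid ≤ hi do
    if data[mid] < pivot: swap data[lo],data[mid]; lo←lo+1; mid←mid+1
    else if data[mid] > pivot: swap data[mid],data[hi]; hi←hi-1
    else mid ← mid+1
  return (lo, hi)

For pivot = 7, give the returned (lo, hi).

(3, 10)

pivot = 7; lo=0, mid=0, hi=10
data[mid]=7=7: mid=1
data[mid]=7=7: mid=2
data[mid]=7=7: mid=3
data[mid]=7=7: mid=4
data[mid]=7=7: mid=5
data[mid]=7=7: mid=6
data[mid]=6<7: swap data[0],data[6]; lo=1,mid=7 → 6 7 7 7 7 7 7 6 7 6 7
data[mid]=6<7: swap data[1],data[7]; lo=2,mid=8 → 6 6 7 7 7 7 7 7 7 6 7
data[mid]=7=7: mid=9
data[mid]=6<7: swap data[2],data[9]; lo=3,mid=10 → 6 6 6 7 7 7 7 7 7 7 7
data[mid]=7=7: mid=11
end: lo=3, hi=10; data = 6 6 6 7 7 7 7 7 7 7 7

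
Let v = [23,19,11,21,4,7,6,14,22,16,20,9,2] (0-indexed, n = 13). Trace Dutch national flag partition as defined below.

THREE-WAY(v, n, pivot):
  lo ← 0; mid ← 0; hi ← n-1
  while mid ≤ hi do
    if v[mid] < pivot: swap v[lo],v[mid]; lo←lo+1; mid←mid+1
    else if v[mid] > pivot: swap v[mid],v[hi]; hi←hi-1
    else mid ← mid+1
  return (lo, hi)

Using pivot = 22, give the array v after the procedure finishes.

pivot = 22; lo=0, mid=0, hi=12
v[mid]=23>22: swap v[0],v[12]; hi=11 → [2,19,11,21,4,7,6,14,22,16,20,9,23]
v[mid]=2<22: swap v[0],v[0]; lo=1,mid=1 → [2,19,11,21,4,7,6,14,22,16,20,9,23]
v[mid]=19<22: swap v[1],v[1]; lo=2,mid=2 → [2,19,11,21,4,7,6,14,22,16,20,9,23]
v[mid]=11<22: swap v[2],v[2]; lo=3,mid=3 → [2,19,11,21,4,7,6,14,22,16,20,9,23]
v[mid]=21<22: swap v[3],v[3]; lo=4,mid=4 → [2,19,11,21,4,7,6,14,22,16,20,9,23]
v[mid]=4<22: swap v[4],v[4]; lo=5,mid=5 → [2,19,11,21,4,7,6,14,22,16,20,9,23]
v[mid]=7<22: swap v[5],v[5]; lo=6,mid=6 → [2,19,11,21,4,7,6,14,22,16,20,9,23]
v[mid]=6<22: swap v[6],v[6]; lo=7,mid=7 → [2,19,11,21,4,7,6,14,22,16,20,9,23]
v[mid]=14<22: swap v[7],v[7]; lo=8,mid=8 → [2,19,11,21,4,7,6,14,22,16,20,9,23]
v[mid]=22=22: mid=9
v[mid]=16<22: swap v[8],v[9]; lo=9,mid=10 → [2,19,11,21,4,7,6,14,16,22,20,9,23]
v[mid]=20<22: swap v[9],v[10]; lo=10,mid=11 → [2,19,11,21,4,7,6,14,16,20,22,9,23]
v[mid]=9<22: swap v[10],v[11]; lo=11,mid=12 → [2,19,11,21,4,7,6,14,16,20,9,22,23]
end: lo=11, hi=11; v = [2,19,11,21,4,7,6,14,16,20,9,22,23]

[2,19,11,21,4,7,6,14,16,20,9,22,23]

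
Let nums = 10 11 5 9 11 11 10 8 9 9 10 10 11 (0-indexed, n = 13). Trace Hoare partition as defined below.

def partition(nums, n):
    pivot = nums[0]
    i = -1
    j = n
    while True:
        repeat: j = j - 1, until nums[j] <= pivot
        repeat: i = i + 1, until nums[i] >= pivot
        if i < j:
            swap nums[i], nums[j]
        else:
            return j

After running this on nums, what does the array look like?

10 10 5 9 9 9 8 10 11 11 11 10 11

pivot=10
j stops at 11 (10), i stops at 0 (10); swap ⇒ 10 11 5 9 11 11 10 8 9 9 10 10 11
j stops at 10 (10), i stops at 1 (11); swap ⇒ 10 10 5 9 11 11 10 8 9 9 11 10 11
j stops at 9 (9), i stops at 4 (11); swap ⇒ 10 10 5 9 9 11 10 8 9 11 11 10 11
j stops at 8 (9), i stops at 5 (11); swap ⇒ 10 10 5 9 9 9 10 8 11 11 11 10 11
j stops at 7 (8), i stops at 6 (10); swap ⇒ 10 10 5 9 9 9 8 10 11 11 11 10 11
j stops at 6, i stops at 7; i≥j ⇒ return 6. nums=10 10 5 9 9 9 8 10 11 11 11 10 11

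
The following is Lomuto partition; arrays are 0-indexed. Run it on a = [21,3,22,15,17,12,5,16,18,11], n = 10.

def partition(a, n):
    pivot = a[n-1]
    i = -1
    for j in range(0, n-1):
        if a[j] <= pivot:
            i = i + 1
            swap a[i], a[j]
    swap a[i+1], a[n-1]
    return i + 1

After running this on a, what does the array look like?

pivot=11, i=-1
j=0: 21>11, skip
j=1: 3≤11, i=0, swap(0,1) ⇒ [3,21,22,15,17,12,5,16,18,11]
j=2: 22>11, skip
j=3: 15>11, skip
j=4: 17>11, skip
j=5: 12>11, skip
j=6: 5≤11, i=1, swap(1,6) ⇒ [3,5,22,15,17,12,21,16,18,11]
j=7: 16>11, skip
j=8: 18>11, skip
swap(2,9) ⇒ [3,5,11,15,17,12,21,16,18,22]; return 2

[3,5,11,15,17,12,21,16,18,22]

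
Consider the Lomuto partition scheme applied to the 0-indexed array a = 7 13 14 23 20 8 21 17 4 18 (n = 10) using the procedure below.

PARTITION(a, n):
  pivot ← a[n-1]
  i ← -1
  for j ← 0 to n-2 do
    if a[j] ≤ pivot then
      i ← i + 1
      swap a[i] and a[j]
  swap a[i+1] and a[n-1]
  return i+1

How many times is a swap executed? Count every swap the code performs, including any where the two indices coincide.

pivot = a[9] = 18; i = -1
j=0: a[0]=7 ≤ 18 → i=0, swap a[0],a[0] (no change) → 7 13 14 23 20 8 21 17 4 18
j=1: a[1]=13 ≤ 18 → i=1, swap a[1],a[1] (no change) → 7 13 14 23 20 8 21 17 4 18
j=2: a[2]=14 ≤ 18 → i=2, swap a[2],a[2] (no change) → 7 13 14 23 20 8 21 17 4 18
j=3: a[3]=23 > 18 → no swap
j=4: a[4]=20 > 18 → no swap
j=5: a[5]=8 ≤ 18 → i=3, swap a[3],a[5] → 7 13 14 8 20 23 21 17 4 18
j=6: a[6]=21 > 18 → no swap
j=7: a[7]=17 ≤ 18 → i=4, swap a[4],a[7] → 7 13 14 8 17 23 21 20 4 18
j=8: a[8]=4 ≤ 18 → i=5, swap a[5],a[8] → 7 13 14 8 17 4 21 20 23 18
final swap a[6],a[9] → 7 13 14 8 17 4 18 20 23 21; return 6

7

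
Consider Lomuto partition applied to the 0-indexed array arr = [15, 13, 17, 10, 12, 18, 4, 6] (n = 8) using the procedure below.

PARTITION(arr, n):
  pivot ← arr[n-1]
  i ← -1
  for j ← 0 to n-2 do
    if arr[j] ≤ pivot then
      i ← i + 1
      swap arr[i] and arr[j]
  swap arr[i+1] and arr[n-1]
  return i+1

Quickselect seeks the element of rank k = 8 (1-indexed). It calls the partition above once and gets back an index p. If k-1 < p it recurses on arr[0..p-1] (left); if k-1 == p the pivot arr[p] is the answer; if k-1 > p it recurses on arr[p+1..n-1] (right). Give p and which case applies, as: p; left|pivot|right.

pivot = arr[7] = 6; i = -1
j=0: arr[0]=15 > 6 → no swap
j=1: arr[1]=13 > 6 → no swap
j=2: arr[2]=17 > 6 → no swap
j=3: arr[3]=10 > 6 → no swap
j=4: arr[4]=12 > 6 → no swap
j=5: arr[5]=18 > 6 → no swap
j=6: arr[6]=4 ≤ 6 → i=0, swap arr[0],arr[6] → [4, 13, 17, 10, 12, 18, 15, 6]
final swap arr[1],arr[7] → [4, 6, 17, 10, 12, 18, 15, 13]; return 1
p = 1; k-1 = 7 > 1 ⇒ right

1; right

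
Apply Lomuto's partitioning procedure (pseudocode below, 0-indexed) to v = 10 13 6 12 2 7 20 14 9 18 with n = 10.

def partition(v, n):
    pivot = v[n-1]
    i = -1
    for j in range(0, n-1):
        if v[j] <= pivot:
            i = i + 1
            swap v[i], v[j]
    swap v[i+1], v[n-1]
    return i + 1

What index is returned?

pivot = v[9] = 18; i = -1
j=0: v[0]=10 ≤ 18 → i=0, swap v[0],v[0] (no change) → 10 13 6 12 2 7 20 14 9 18
j=1: v[1]=13 ≤ 18 → i=1, swap v[1],v[1] (no change) → 10 13 6 12 2 7 20 14 9 18
j=2: v[2]=6 ≤ 18 → i=2, swap v[2],v[2] (no change) → 10 13 6 12 2 7 20 14 9 18
j=3: v[3]=12 ≤ 18 → i=3, swap v[3],v[3] (no change) → 10 13 6 12 2 7 20 14 9 18
j=4: v[4]=2 ≤ 18 → i=4, swap v[4],v[4] (no change) → 10 13 6 12 2 7 20 14 9 18
j=5: v[5]=7 ≤ 18 → i=5, swap v[5],v[5] (no change) → 10 13 6 12 2 7 20 14 9 18
j=6: v[6]=20 > 18 → no swap
j=7: v[7]=14 ≤ 18 → i=6, swap v[6],v[7] → 10 13 6 12 2 7 14 20 9 18
j=8: v[8]=9 ≤ 18 → i=7, swap v[7],v[8] → 10 13 6 12 2 7 14 9 20 18
final swap v[8],v[9] → 10 13 6 12 2 7 14 9 18 20; return 8

8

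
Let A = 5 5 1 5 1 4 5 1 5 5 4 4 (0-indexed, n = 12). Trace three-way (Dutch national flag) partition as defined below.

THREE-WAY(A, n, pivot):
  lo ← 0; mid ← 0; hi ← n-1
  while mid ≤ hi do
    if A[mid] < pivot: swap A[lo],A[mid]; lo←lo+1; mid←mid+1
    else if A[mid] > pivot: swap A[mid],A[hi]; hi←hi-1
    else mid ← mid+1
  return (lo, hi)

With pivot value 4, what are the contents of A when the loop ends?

1 1 1 4 4 4 5 5 5 5 5 5

pivot = 4; lo=0, mid=0, hi=11
A[mid]=5>4: swap A[0],A[11]; hi=10 → 4 5 1 5 1 4 5 1 5 5 4 5
A[mid]=4=4: mid=1
A[mid]=5>4: swap A[1],A[10]; hi=9 → 4 4 1 5 1 4 5 1 5 5 5 5
A[mid]=4=4: mid=2
A[mid]=1<4: swap A[0],A[2]; lo=1,mid=3 → 1 4 4 5 1 4 5 1 5 5 5 5
A[mid]=5>4: swap A[3],A[9]; hi=8 → 1 4 4 5 1 4 5 1 5 5 5 5
A[mid]=5>4: swap A[3],A[8]; hi=7 → 1 4 4 5 1 4 5 1 5 5 5 5
A[mid]=5>4: swap A[3],A[7]; hi=6 → 1 4 4 1 1 4 5 5 5 5 5 5
A[mid]=1<4: swap A[1],A[3]; lo=2,mid=4 → 1 1 4 4 1 4 5 5 5 5 5 5
A[mid]=1<4: swap A[2],A[4]; lo=3,mid=5 → 1 1 1 4 4 4 5 5 5 5 5 5
A[mid]=4=4: mid=6
A[mid]=5>4: swap A[6],A[6]; hi=5 → 1 1 1 4 4 4 5 5 5 5 5 5
end: lo=3, hi=5; A = 1 1 1 4 4 4 5 5 5 5 5 5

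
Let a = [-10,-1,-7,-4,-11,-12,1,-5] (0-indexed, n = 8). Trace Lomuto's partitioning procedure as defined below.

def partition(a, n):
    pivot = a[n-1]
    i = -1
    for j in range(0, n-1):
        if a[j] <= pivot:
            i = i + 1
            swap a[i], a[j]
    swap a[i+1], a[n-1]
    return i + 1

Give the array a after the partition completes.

pivot = a[7] = -5; i = -1
j=0: a[0]=-10 ≤ -5 → i=0, swap a[0],a[0] (no change) → [-10,-1,-7,-4,-11,-12,1,-5]
j=1: a[1]=-1 > -5 → no swap
j=2: a[2]=-7 ≤ -5 → i=1, swap a[1],a[2] → [-10,-7,-1,-4,-11,-12,1,-5]
j=3: a[3]=-4 > -5 → no swap
j=4: a[4]=-11 ≤ -5 → i=2, swap a[2],a[4] → [-10,-7,-11,-4,-1,-12,1,-5]
j=5: a[5]=-12 ≤ -5 → i=3, swap a[3],a[5] → [-10,-7,-11,-12,-1,-4,1,-5]
j=6: a[6]=1 > -5 → no swap
final swap a[4],a[7] → [-10,-7,-11,-12,-5,-4,1,-1]; return 4

[-10,-7,-11,-12,-5,-4,1,-1]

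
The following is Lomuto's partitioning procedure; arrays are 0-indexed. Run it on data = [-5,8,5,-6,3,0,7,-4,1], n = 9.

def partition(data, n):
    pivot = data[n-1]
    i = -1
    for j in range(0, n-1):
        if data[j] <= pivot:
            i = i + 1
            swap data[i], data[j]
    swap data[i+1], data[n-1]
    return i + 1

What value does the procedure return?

4

pivot = data[8] = 1; i = -1
j=0: data[0]=-5 ≤ 1 → i=0, swap data[0],data[0] (no change) → [-5,8,5,-6,3,0,7,-4,1]
j=1: data[1]=8 > 1 → no swap
j=2: data[2]=5 > 1 → no swap
j=3: data[3]=-6 ≤ 1 → i=1, swap data[1],data[3] → [-5,-6,5,8,3,0,7,-4,1]
j=4: data[4]=3 > 1 → no swap
j=5: data[5]=0 ≤ 1 → i=2, swap data[2],data[5] → [-5,-6,0,8,3,5,7,-4,1]
j=6: data[6]=7 > 1 → no swap
j=7: data[7]=-4 ≤ 1 → i=3, swap data[3],data[7] → [-5,-6,0,-4,3,5,7,8,1]
final swap data[4],data[8] → [-5,-6,0,-4,1,5,7,8,3]; return 4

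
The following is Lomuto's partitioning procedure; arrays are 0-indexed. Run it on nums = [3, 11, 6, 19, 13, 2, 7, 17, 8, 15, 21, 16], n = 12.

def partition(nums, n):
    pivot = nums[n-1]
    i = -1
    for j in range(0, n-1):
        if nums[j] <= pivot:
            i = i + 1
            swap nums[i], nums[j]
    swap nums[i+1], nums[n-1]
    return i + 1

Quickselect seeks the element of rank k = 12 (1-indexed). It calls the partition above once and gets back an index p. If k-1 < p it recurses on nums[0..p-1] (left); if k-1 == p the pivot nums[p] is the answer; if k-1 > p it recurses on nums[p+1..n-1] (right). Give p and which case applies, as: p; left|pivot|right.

pivot=16, i=-1
j=0: 3≤16, i=0, swap(0,0) ⇒ [3, 11, 6, 19, 13, 2, 7, 17, 8, 15, 21, 16]
j=1: 11≤16, i=1, swap(1,1) ⇒ [3, 11, 6, 19, 13, 2, 7, 17, 8, 15, 21, 16]
j=2: 6≤16, i=2, swap(2,2) ⇒ [3, 11, 6, 19, 13, 2, 7, 17, 8, 15, 21, 16]
j=3: 19>16, skip
j=4: 13≤16, i=3, swap(3,4) ⇒ [3, 11, 6, 13, 19, 2, 7, 17, 8, 15, 21, 16]
j=5: 2≤16, i=4, swap(4,5) ⇒ [3, 11, 6, 13, 2, 19, 7, 17, 8, 15, 21, 16]
j=6: 7≤16, i=5, swap(5,6) ⇒ [3, 11, 6, 13, 2, 7, 19, 17, 8, 15, 21, 16]
j=7: 17>16, skip
j=8: 8≤16, i=6, swap(6,8) ⇒ [3, 11, 6, 13, 2, 7, 8, 17, 19, 15, 21, 16]
j=9: 15≤16, i=7, swap(7,9) ⇒ [3, 11, 6, 13, 2, 7, 8, 15, 19, 17, 21, 16]
j=10: 21>16, skip
swap(8,11) ⇒ [3, 11, 6, 13, 2, 7, 8, 15, 16, 17, 21, 19]; return 8
p = 8; k-1 = 11 > 8 ⇒ right

8; right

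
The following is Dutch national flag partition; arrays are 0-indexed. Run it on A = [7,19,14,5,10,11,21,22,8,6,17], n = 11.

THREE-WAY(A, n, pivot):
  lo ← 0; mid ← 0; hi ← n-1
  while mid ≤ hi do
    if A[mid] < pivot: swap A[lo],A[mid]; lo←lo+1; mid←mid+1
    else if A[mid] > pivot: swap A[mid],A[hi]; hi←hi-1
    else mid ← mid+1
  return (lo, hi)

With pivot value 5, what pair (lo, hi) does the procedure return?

(0, 0)

pivot = 5; lo=0, mid=0, hi=10
A[mid]=7>5: swap A[0],A[10]; hi=9 → [17,19,14,5,10,11,21,22,8,6,7]
A[mid]=17>5: swap A[0],A[9]; hi=8 → [6,19,14,5,10,11,21,22,8,17,7]
A[mid]=6>5: swap A[0],A[8]; hi=7 → [8,19,14,5,10,11,21,22,6,17,7]
A[mid]=8>5: swap A[0],A[7]; hi=6 → [22,19,14,5,10,11,21,8,6,17,7]
A[mid]=22>5: swap A[0],A[6]; hi=5 → [21,19,14,5,10,11,22,8,6,17,7]
A[mid]=21>5: swap A[0],A[5]; hi=4 → [11,19,14,5,10,21,22,8,6,17,7]
A[mid]=11>5: swap A[0],A[4]; hi=3 → [10,19,14,5,11,21,22,8,6,17,7]
A[mid]=10>5: swap A[0],A[3]; hi=2 → [5,19,14,10,11,21,22,8,6,17,7]
A[mid]=5=5: mid=1
A[mid]=19>5: swap A[1],A[2]; hi=1 → [5,14,19,10,11,21,22,8,6,17,7]
A[mid]=14>5: swap A[1],A[1]; hi=0 → [5,14,19,10,11,21,22,8,6,17,7]
end: lo=0, hi=0; A = [5,14,19,10,11,21,22,8,6,17,7]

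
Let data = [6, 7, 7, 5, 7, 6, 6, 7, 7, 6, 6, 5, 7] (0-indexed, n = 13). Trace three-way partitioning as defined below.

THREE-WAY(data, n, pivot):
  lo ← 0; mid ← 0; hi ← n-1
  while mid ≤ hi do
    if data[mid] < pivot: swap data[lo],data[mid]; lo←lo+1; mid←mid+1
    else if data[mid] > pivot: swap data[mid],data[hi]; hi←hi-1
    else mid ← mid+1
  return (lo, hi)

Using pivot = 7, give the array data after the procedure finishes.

[6, 5, 6, 6, 6, 6, 5, 7, 7, 7, 7, 7, 7]

pivot = 7; lo=0, mid=0, hi=12
data[mid]=6<7: swap data[0],data[0]; lo=1,mid=1 → [6, 7, 7, 5, 7, 6, 6, 7, 7, 6, 6, 5, 7]
data[mid]=7=7: mid=2
data[mid]=7=7: mid=3
data[mid]=5<7: swap data[1],data[3]; lo=2,mid=4 → [6, 5, 7, 7, 7, 6, 6, 7, 7, 6, 6, 5, 7]
data[mid]=7=7: mid=5
data[mid]=6<7: swap data[2],data[5]; lo=3,mid=6 → [6, 5, 6, 7, 7, 7, 6, 7, 7, 6, 6, 5, 7]
data[mid]=6<7: swap data[3],data[6]; lo=4,mid=7 → [6, 5, 6, 6, 7, 7, 7, 7, 7, 6, 6, 5, 7]
data[mid]=7=7: mid=8
data[mid]=7=7: mid=9
data[mid]=6<7: swap data[4],data[9]; lo=5,mid=10 → [6, 5, 6, 6, 6, 7, 7, 7, 7, 7, 6, 5, 7]
data[mid]=6<7: swap data[5],data[10]; lo=6,mid=11 → [6, 5, 6, 6, 6, 6, 7, 7, 7, 7, 7, 5, 7]
data[mid]=5<7: swap data[6],data[11]; lo=7,mid=12 → [6, 5, 6, 6, 6, 6, 5, 7, 7, 7, 7, 7, 7]
data[mid]=7=7: mid=13
end: lo=7, hi=12; data = [6, 5, 6, 6, 6, 6, 5, 7, 7, 7, 7, 7, 7]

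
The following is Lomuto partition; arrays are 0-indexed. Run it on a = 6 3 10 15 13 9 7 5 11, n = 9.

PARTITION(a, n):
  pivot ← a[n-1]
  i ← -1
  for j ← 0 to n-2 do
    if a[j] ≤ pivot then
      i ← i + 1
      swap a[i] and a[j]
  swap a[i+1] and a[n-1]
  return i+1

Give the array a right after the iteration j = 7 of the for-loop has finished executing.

pivot=11, i=-1
j=0: 6≤11, i=0, swap(0,0) ⇒ 6 3 10 15 13 9 7 5 11
j=1: 3≤11, i=1, swap(1,1) ⇒ 6 3 10 15 13 9 7 5 11
j=2: 10≤11, i=2, swap(2,2) ⇒ 6 3 10 15 13 9 7 5 11
j=3: 15>11, skip
j=4: 13>11, skip
j=5: 9≤11, i=3, swap(3,5) ⇒ 6 3 10 9 13 15 7 5 11
j=6: 7≤11, i=4, swap(4,6) ⇒ 6 3 10 9 7 15 13 5 11
j=7: 5≤11, i=5, swap(5,7) ⇒ 6 3 10 9 7 5 13 15 11
(after j=7) a = 6 3 10 9 7 5 13 15 11

6 3 10 9 7 5 13 15 11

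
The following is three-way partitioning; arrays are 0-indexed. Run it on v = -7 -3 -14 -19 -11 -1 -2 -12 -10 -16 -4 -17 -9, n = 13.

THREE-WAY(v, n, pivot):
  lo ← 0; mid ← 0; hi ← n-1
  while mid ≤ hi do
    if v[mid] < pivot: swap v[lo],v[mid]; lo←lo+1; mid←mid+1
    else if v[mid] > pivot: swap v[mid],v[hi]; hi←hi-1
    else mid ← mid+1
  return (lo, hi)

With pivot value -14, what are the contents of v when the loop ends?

-17 -16 -19 -14 -1 -2 -12 -10 -11 -4 -3 -9 -7

lo=0 mid=0 hi=12
-7>-14: swap(0,12), hi=11 ⇒ -9 -3 -14 -19 -11 -1 -2 -12 -10 -16 -4 -17 -7
-9>-14: swap(0,11), hi=10 ⇒ -17 -3 -14 -19 -11 -1 -2 -12 -10 -16 -4 -9 -7
-17<-14: swap(0,0), lo=1 mid=1 ⇒ -17 -3 -14 -19 -11 -1 -2 -12 -10 -16 -4 -9 -7
-3>-14: swap(1,10), hi=9 ⇒ -17 -4 -14 -19 -11 -1 -2 -12 -10 -16 -3 -9 -7
-4>-14: swap(1,9), hi=8 ⇒ -17 -16 -14 -19 -11 -1 -2 -12 -10 -4 -3 -9 -7
-16<-14: swap(1,1), lo=2 mid=2 ⇒ -17 -16 -14 -19 -11 -1 -2 -12 -10 -4 -3 -9 -7
-14=-14: mid=3
-19<-14: swap(2,3), lo=3 mid=4 ⇒ -17 -16 -19 -14 -11 -1 -2 -12 -10 -4 -3 -9 -7
-11>-14: swap(4,8), hi=7 ⇒ -17 -16 -19 -14 -10 -1 -2 -12 -11 -4 -3 -9 -7
-10>-14: swap(4,7), hi=6 ⇒ -17 -16 -19 -14 -12 -1 -2 -10 -11 -4 -3 -9 -7
-12>-14: swap(4,6), hi=5 ⇒ -17 -16 -19 -14 -2 -1 -12 -10 -11 -4 -3 -9 -7
-2>-14: swap(4,5), hi=4 ⇒ -17 -16 -19 -14 -1 -2 -12 -10 -11 -4 -3 -9 -7
-1>-14: swap(4,4), hi=3 ⇒ -17 -16 -19 -14 -1 -2 -12 -10 -11 -4 -3 -9 -7
done. lo=3 hi=3; v=-17 -16 -19 -14 -1 -2 -12 -10 -11 -4 -3 -9 -7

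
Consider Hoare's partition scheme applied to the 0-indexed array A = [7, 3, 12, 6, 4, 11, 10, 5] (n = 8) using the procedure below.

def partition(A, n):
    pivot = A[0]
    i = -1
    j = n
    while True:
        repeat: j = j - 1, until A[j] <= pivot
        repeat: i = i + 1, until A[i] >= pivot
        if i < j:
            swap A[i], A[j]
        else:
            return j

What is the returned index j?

3

pivot=7
j stops at 7 (5), i stops at 0 (7); swap ⇒ [5, 3, 12, 6, 4, 11, 10, 7]
j stops at 4 (4), i stops at 2 (12); swap ⇒ [5, 3, 4, 6, 12, 11, 10, 7]
j stops at 3, i stops at 4; i≥j ⇒ return 3. A=[5, 3, 4, 6, 12, 11, 10, 7]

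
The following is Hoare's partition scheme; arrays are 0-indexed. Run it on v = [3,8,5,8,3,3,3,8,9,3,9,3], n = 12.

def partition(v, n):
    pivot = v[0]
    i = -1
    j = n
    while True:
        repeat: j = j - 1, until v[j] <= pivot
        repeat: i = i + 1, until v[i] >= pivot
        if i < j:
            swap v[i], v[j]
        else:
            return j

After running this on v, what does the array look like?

pivot=3
j stops at 11 (3), i stops at 0 (3); swap ⇒ [3,8,5,8,3,3,3,8,9,3,9,3]
j stops at 9 (3), i stops at 1 (8); swap ⇒ [3,3,5,8,3,3,3,8,9,8,9,3]
j stops at 6 (3), i stops at 2 (5); swap ⇒ [3,3,3,8,3,3,5,8,9,8,9,3]
j stops at 5 (3), i stops at 3 (8); swap ⇒ [3,3,3,3,3,8,5,8,9,8,9,3]
j stops at 4, i stops at 4; i≥j ⇒ return 4. v=[3,3,3,3,3,8,5,8,9,8,9,3]

[3,3,3,3,3,8,5,8,9,8,9,3]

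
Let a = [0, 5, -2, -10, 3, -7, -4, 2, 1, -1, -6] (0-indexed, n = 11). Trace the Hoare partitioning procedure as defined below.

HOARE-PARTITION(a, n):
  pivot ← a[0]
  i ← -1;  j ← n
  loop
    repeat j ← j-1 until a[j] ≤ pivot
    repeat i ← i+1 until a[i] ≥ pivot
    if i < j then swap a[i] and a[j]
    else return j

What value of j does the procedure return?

5

pivot = a[0] = 0; i = -1, j = 11
j→10 (a[10]=-6≤0), i→0 (a[0]=0≥0); i<j, swap → [-6, 5, -2, -10, 3, -7, -4, 2, 1, -1, 0]
j→9 (a[9]=-1≤0), i→1 (a[1]=5≥0); i<j, swap → [-6, -1, -2, -10, 3, -7, -4, 2, 1, 5, 0]
j→6 (a[6]=-4≤0), i→4 (a[4]=3≥0); i<j, swap → [-6, -1, -2, -10, -4, -7, 3, 2, 1, 5, 0]
j→5, i→6; i≥j, return j=5. a = [-6, -1, -2, -10, -4, -7, 3, 2, 1, 5, 0]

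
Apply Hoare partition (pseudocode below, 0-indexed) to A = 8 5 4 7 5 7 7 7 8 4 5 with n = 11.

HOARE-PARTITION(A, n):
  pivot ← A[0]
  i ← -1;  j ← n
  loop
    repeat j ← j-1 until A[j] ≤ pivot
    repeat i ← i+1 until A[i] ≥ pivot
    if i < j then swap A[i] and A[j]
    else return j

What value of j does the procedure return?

8

pivot = A[0] = 8; i = -1, j = 11
j→10 (A[10]=5≤8), i→0 (A[0]=8≥8); i<j, swap → 5 5 4 7 5 7 7 7 8 4 8
j→9 (A[9]=4≤8), i→8 (A[8]=8≥8); i<j, swap → 5 5 4 7 5 7 7 7 4 8 8
j→8, i→9; i≥j, return j=8. A = 5 5 4 7 5 7 7 7 4 8 8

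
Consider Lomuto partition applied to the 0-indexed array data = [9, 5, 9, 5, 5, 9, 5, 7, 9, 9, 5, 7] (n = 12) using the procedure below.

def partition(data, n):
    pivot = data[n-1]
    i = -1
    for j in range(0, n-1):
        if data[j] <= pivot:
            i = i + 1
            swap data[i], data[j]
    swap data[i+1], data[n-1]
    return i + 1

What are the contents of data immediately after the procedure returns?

[5, 5, 5, 5, 7, 5, 7, 9, 9, 9, 9, 9]

pivot=7, i=-1
j=0: 9>7, skip
j=1: 5≤7, i=0, swap(0,1) ⇒ [5, 9, 9, 5, 5, 9, 5, 7, 9, 9, 5, 7]
j=2: 9>7, skip
j=3: 5≤7, i=1, swap(1,3) ⇒ [5, 5, 9, 9, 5, 9, 5, 7, 9, 9, 5, 7]
j=4: 5≤7, i=2, swap(2,4) ⇒ [5, 5, 5, 9, 9, 9, 5, 7, 9, 9, 5, 7]
j=5: 9>7, skip
j=6: 5≤7, i=3, swap(3,6) ⇒ [5, 5, 5, 5, 9, 9, 9, 7, 9, 9, 5, 7]
j=7: 7≤7, i=4, swap(4,7) ⇒ [5, 5, 5, 5, 7, 9, 9, 9, 9, 9, 5, 7]
j=8: 9>7, skip
j=9: 9>7, skip
j=10: 5≤7, i=5, swap(5,10) ⇒ [5, 5, 5, 5, 7, 5, 9, 9, 9, 9, 9, 7]
swap(6,11) ⇒ [5, 5, 5, 5, 7, 5, 7, 9, 9, 9, 9, 9]; return 6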